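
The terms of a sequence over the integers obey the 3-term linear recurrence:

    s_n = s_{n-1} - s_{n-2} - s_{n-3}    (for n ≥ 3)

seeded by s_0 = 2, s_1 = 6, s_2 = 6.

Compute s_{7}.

s_3 = 1·6 + -1·6 + -1·2 = -2
s_4 = 1·-2 + -1·6 + -1·6 = -14
s_5 = 1·-14 + -1·-2 + -1·6 = -18
s_6 = 1·-18 + -1·-14 + -1·-2 = -2
s_7 = 1·-2 + -1·-18 + -1·-14 = 30

30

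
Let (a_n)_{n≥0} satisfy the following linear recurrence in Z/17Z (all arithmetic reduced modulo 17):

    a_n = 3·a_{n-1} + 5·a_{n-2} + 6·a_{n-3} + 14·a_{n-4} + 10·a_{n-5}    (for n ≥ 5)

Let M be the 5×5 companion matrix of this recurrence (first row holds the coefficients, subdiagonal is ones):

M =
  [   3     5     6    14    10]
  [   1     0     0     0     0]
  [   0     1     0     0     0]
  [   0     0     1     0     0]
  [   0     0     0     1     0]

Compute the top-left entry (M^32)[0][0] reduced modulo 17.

10

(M^32)[0][0] is the top entry after applying M 32 times to the unit state (1, 0, 0, 0, 0). Equivalently it is h_{36} for the auxiliary sequence (h_n) obeying the same recurrence with h_4 = 1 and h_i = 0 for 0 ≤ i < 4:
h_5 = 3·1 + 5·0 + 6·0 + 14·0 + 10·0 = 3
h_6 = 3·3 + 5·1 + 6·0 + 14·0 + 10·0 = 14
h_7 = 3·14 + 5·3 + 6·1 + 14·0 + 10·0 = 12
h_8 = 3·12 + 5·14 + 6·3 + 14·1 + 10·0 = 2
h_9 = 3·2 + 5·12 + 6·14 + 14·3 + 10·1 = 15
h_10 = 3·15 + 5·2 + 6·12 + 14·14 + 10·3 = 13
h_11 = 3·13 + 5·15 + 6·2 + 14·12 + 10·14 = 9
h_12 = 3·9 + 5·13 + 6·15 + 14·2 + 10·12 = 7
h_13 = 3·7 + 5·9 + 6·13 + 14·15 + 10·2 = 0
h_14 = 3·0 + 5·7 + 6·9 + 14·13 + 10·15 = 13
h_15 = 3·13 + 5·0 + 6·7 + 14·9 + 10·13 = 14
h_16 = 3·14 + 5·13 + 6·0 + 14·7 + 10·9 = 6
h_17 = 3·6 + 5·14 + 6·13 + 14·0 + 10·7 = 15
h_18 = 3·15 + 5·6 + 6·14 + 14·13 + 10·0 = 1
h_19 = 3·1 + 5·15 + 6·6 + 14·14 + 10·13 = 15
h_20 = 3·15 + 5·1 + 6·15 + 14·6 + 10·14 = 7
h_21 = 3·7 + 5·15 + 6·1 + 14·15 + 10·6 = 15
h_22 = 3·15 + 5·7 + 6·15 + 14·1 + 10·15 = 11
h_23 = 3·11 + 5·15 + 6·7 + 14·15 + 10·1 = 13
h_24 = 3·13 + 5·11 + 6·15 + 14·7 + 10·15 = 7
h_25 = 3·7 + 5·13 + 6·11 + 14·15 + 10·7 = 7
h_26 = 3·7 + 5·7 + 6·13 + 14·11 + 10·15 = 13
h_27 = 3·13 + 5·7 + 6·7 + 14·13 + 10·11 = 0
h_28 = 3·0 + 5·13 + 6·7 + 14·7 + 10·13 = 12
h_29 = 3·12 + 5·0 + 6·13 + 14·7 + 10·7 = 10
h_30 = 3·10 + 5·12 + 6·0 + 14·13 + 10·7 = 2
h_31 = 3·2 + 5·10 + 6·12 + 14·0 + 10·13 = 3
h_32 = 3·3 + 5·2 + 6·10 + 14·12 + 10·0 = 9
h_33 = 3·9 + 5·3 + 6·2 + 14·10 + 10·12 = 8
h_34 = 3·8 + 5·9 + 6·3 + 14·2 + 10·10 = 11
h_35 = 3·11 + 5·8 + 6·9 + 14·3 + 10·2 = 2
h_36 = 3·2 + 5·11 + 6·8 + 14·9 + 10·3 = 10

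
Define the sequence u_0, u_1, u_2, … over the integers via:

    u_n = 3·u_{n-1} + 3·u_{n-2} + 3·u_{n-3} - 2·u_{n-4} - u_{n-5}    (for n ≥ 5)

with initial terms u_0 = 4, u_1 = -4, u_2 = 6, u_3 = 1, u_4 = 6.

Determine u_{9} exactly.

u_5 = 3·6 + 3·1 + 3·6 + -2·-4 + -1·4 = 43
u_6 = 3·43 + 3·6 + 3·1 + -2·6 + -1·-4 = 142
u_7 = 3·142 + 3·43 + 3·6 + -2·1 + -1·6 = 565
u_8 = 3·565 + 3·142 + 3·43 + -2·6 + -1·1 = 2237
u_9 = 3·2237 + 3·565 + 3·142 + -2·43 + -1·6 = 8740

8740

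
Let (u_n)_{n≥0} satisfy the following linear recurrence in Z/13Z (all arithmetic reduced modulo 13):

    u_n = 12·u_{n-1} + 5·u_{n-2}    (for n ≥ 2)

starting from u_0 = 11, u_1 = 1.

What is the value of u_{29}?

12

u_2 = 12·1 + 5·11 = 2
u_3 = 12·2 + 5·1 = 3
u_4 = 12·3 + 5·2 = 7
u_5 = 12·7 + 5·3 = 8
u_6 = 12·8 + 5·7 = 1
u_7 = 12·1 + 5·8 = 0
u_8 = 12·0 + 5·1 = 5
u_9 = 12·5 + 5·0 = 8
u_10 = 12·8 + 5·5 = 4
u_11 = 12·4 + 5·8 = 10
u_12 = 12·10 + 5·4 = 10
u_13 = 12·10 + 5·10 = 1
u_14 = 12·1 + 5·10 = 10
u_15 = 12·10 + 5·1 = 8
u_16 = 12·8 + 5·10 = 3
u_17 = 12·3 + 5·8 = 11
u_18 = 12·11 + 5·3 = 4
u_19 = 12·4 + 5·11 = 12
u_20 = 12·12 + 5·4 = 8
u_21 = 12·8 + 5·12 = 0
u_22 = 12·0 + 5·8 = 1
u_23 = 12·1 + 5·0 = 12
u_24 = 12·12 + 5·1 = 6
u_25 = 12·6 + 5·12 = 2
u_26 = 12·2 + 5·6 = 2
u_27 = 12·2 + 5·2 = 8
u_28 = 12·8 + 5·2 = 2
u_29 = 12·2 + 5·8 = 12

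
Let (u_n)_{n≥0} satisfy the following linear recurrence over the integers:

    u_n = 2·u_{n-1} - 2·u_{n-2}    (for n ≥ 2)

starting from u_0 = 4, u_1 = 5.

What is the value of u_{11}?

u_2 = 2·5 + -2·4 = 2
u_3 = 2·2 + -2·5 = -6
u_4 = 2·-6 + -2·2 = -16
u_5 = 2·-16 + -2·-6 = -20
u_6 = 2·-20 + -2·-16 = -8
u_7 = 2·-8 + -2·-20 = 24
u_8 = 2·24 + -2·-8 = 64
u_9 = 2·64 + -2·24 = 80
u_10 = 2·80 + -2·64 = 32
u_11 = 2·32 + -2·80 = -96

-96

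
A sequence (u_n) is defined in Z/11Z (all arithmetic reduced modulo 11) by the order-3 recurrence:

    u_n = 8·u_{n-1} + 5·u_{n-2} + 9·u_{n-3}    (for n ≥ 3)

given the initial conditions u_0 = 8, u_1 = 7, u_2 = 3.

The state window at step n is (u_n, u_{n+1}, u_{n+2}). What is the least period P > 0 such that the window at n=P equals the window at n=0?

95

n=0: window = (8, 7, 3)
n=1: window = (7, 3, 10)
n=2: window = (3, 10, 4)
n=3: window = (10, 4, 10)
n=4: window = (4, 10, 3)
n=5: window = (10, 3, 0)
n=6: window = (3, 0, 6)
n=7: window = (0, 6, 9)
n=8: window = (6, 9, 3)
n=9: window = (9, 3, 2)
n=10: window = (3, 2, 2)
n=11: window = (2, 2, 9)
n=12: window = (2, 9, 1)
n=13: window = (9, 1, 5)
n=14: window = (1, 5, 5)
n=15: window = (5, 5, 8)
n=16: window = (5, 8, 2)
n=17: window = (8, 2, 2)
n=18: window = (2, 2, 10)
n=19: window = (2, 10, 9)
n=20: window = (10, 9, 8)
n=21: window = (9, 8, 1)
n=22: window = (8, 1, 8)
n=23: window = (1, 8, 9)
n=24: window = (8, 9, 0)
n=25: window = (9, 0, 7)
n=26: window = (0, 7, 5)
n=27: window = (7, 5, 9)
n=28: window = (5, 9, 6)
n=29: window = (9, 6, 6)
n=30: window = (6, 6, 5)
n=31: window = (6, 5, 3)
n=32: window = (5, 3, 4)
n=33: window = (3, 4, 4)
n=34: window = (4, 4, 2)
n=35: window = (4, 2, 6)
n=36: window = (2, 6, 6)
n=37: window = (6, 6, 8)
n=38: window = (6, 8, 5)
n=39: window = (8, 5, 2)
n=40: window = (5, 2, 3)
…
n=93: window = (10, 8, 8)
n=94: window = (8, 8, 7)
n=95: window = (8, 7, 3)
window at n=95 equals window at n=0 → period = 95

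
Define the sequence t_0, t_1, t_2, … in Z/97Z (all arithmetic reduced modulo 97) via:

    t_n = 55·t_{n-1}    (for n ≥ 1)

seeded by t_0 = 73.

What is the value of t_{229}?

90

t_1 = 55·73 = 38
t_2 = 55·38 = 53
t_3 = 55·53 = 5
t_4 = 55·5 = 81
t_5 = 55·81 = 90
t_6 = 55·90 = 3
t_7 = 55·3 = 68
t_8 = 55·68 = 54
t_9 = 55·54 = 60
t_10 = 55·60 = 2
t_11 = 55·2 = 13
t_12 = 55·13 = 36
t_13 = 55·36 = 40
t_14 = 55·40 = 66
t_15 = 55·66 = 41
t_16 = 55·41 = 24
t_17 = 55·24 = 59
t_18 = 55·59 = 44
t_19 = 55·44 = 92
t_20 = 55·92 = 16
t_21 = 55·16 = 7
t_22 = 55·7 = 94
t_23 = 55·94 = 29
t_24 = 55·29 = 43
t_25 = 55·43 = 37
t_26 = 55·37 = 95
t_27 = 55·95 = 84
t_28 = 55·84 = 61
t_29 = 55·61 = 57
t_30 = 55·57 = 31
t_31 = 55·31 = 56
t_32 = 55·56 = 73
(t_32) = (73) = (t_0), so the sequence has period 32.
229 ≡ 5 (mod 32), hence t_229 = t_5 = 90.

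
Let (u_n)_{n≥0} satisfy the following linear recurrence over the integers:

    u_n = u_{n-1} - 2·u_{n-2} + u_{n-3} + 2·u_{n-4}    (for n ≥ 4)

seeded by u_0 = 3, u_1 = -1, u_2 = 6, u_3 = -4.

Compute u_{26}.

-337761

u_4 = 1·-4 + -2·6 + 1·-1 + 2·3 = -11
u_5 = 1·-11 + -2·-4 + 1·6 + 2·-1 = 1
u_6 = 1·1 + -2·-11 + 1·-4 + 2·6 = 31
u_7 = 1·31 + -2·1 + 1·-11 + 2·-4 = 10
u_8 = 1·10 + -2·31 + 1·1 + 2·-11 = -73
u_9 = 1·-73 + -2·10 + 1·31 + 2·1 = -60
u_10 = 1·-60 + -2·-73 + 1·10 + 2·31 = 158
u_11 = 1·158 + -2·-60 + 1·-73 + 2·10 = 225
u_12 = 1·225 + -2·158 + 1·-60 + 2·-73 = -297
u_13 = 1·-297 + -2·225 + 1·158 + 2·-60 = -709
u_14 = 1·-709 + -2·-297 + 1·225 + 2·158 = 426
u_15 = 1·426 + -2·-709 + 1·-297 + 2·225 = 1997
u_16 = 1·1997 + -2·426 + 1·-709 + 2·-297 = -158
u_17 = 1·-158 + -2·1997 + 1·426 + 2·-709 = -5144
u_18 = 1·-5144 + -2·-158 + 1·1997 + 2·426 = -1979
u_19 = 1·-1979 + -2·-5144 + 1·-158 + 2·1997 = 12145
u_20 = 1·12145 + -2·-1979 + 1·-5144 + 2·-158 = 10643
u_21 = 1·10643 + -2·12145 + 1·-1979 + 2·-5144 = -25914
u_22 = 1·-25914 + -2·10643 + 1·12145 + 2·-1979 = -39013
u_23 = 1·-39013 + -2·-25914 + 1·10643 + 2·12145 = 47748
u_24 = 1·47748 + -2·-39013 + 1·-25914 + 2·10643 = 121146
u_25 = 1·121146 + -2·47748 + 1·-39013 + 2·-25914 = -65191
u_26 = 1·-65191 + -2·121146 + 1·47748 + 2·-39013 = -337761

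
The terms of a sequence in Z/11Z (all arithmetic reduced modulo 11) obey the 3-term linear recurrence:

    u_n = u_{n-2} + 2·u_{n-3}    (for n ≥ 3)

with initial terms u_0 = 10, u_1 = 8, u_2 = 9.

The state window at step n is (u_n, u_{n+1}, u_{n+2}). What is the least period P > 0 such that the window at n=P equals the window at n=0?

120

n=0: window = (10, 8, 9)
n=1: window = (8, 9, 6)
n=2: window = (9, 6, 3)
n=3: window = (6, 3, 2)
n=4: window = (3, 2, 4)
n=5: window = (2, 4, 8)
n=6: window = (4, 8, 8)
n=7: window = (8, 8, 5)
n=8: window = (8, 5, 2)
n=9: window = (5, 2, 10)
n=10: window = (2, 10, 1)
n=11: window = (10, 1, 3)
n=12: window = (1, 3, 10)
n=13: window = (3, 10, 5)
n=14: window = (10, 5, 5)
n=15: window = (5, 5, 3)
n=16: window = (5, 3, 4)
n=17: window = (3, 4, 2)
n=18: window = (4, 2, 10)
n=19: window = (2, 10, 10)
n=20: window = (10, 10, 3)
n=21: window = (10, 3, 8)
n=22: window = (3, 8, 1)
n=23: window = (8, 1, 3)
n=24: window = (1, 3, 6)
n=25: window = (3, 6, 5)
n=26: window = (6, 5, 1)
n=27: window = (5, 1, 6)
n=28: window = (1, 6, 0)
n=29: window = (6, 0, 8)
n=30: window = (0, 8, 1)
n=31: window = (8, 1, 8)
n=32: window = (1, 8, 6)
n=33: window = (8, 6, 10)
n=34: window = (6, 10, 0)
n=35: window = (10, 0, 0)
n=36: window = (0, 0, 9)
n=37: window = (0, 9, 0)
n=38: window = (9, 0, 9)
n=39: window = (0, 9, 7)
n=40: window = (9, 7, 9)
…
n=118: window = (7, 5, 10)
n=119: window = (5, 10, 8)
n=120: window = (10, 8, 9)
window at n=120 equals window at n=0 → period = 120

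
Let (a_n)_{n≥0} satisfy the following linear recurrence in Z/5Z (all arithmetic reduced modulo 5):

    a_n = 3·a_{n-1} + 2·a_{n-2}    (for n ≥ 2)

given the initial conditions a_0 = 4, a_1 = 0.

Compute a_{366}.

2

a_2 = 3·0 + 2·4 = 3
a_3 = 3·3 + 2·0 = 4
a_4 = 3·4 + 2·3 = 3
a_5 = 3·3 + 2·4 = 2
a_6 = 3·2 + 2·3 = 2
a_7 = 3·2 + 2·2 = 0
a_8 = 3·0 + 2·2 = 4
a_9 = 3·4 + 2·0 = 2
a_10 = 3·2 + 2·4 = 4
a_11 = 3·4 + 2·2 = 1
a_12 = 3·1 + 2·4 = 1
a_13 = 3·1 + 2·1 = 0
a_14 = 3·0 + 2·1 = 2
a_15 = 3·2 + 2·0 = 1
a_16 = 3·1 + 2·2 = 2
a_17 = 3·2 + 2·1 = 3
a_18 = 3·3 + 2·2 = 3
a_19 = 3·3 + 2·3 = 0
a_20 = 3·0 + 2·3 = 1
a_21 = 3·1 + 2·0 = 3
a_22 = 3·3 + 2·1 = 1
a_23 = 3·1 + 2·3 = 4
a_24 = 3·4 + 2·1 = 4
a_25 = 3·4 + 2·4 = 0
(a_24, a_25) = (4, 0) = (a_0, a_1), so the sequence has period 24.
366 ≡ 6 (mod 24), hence a_366 = a_6 = 2.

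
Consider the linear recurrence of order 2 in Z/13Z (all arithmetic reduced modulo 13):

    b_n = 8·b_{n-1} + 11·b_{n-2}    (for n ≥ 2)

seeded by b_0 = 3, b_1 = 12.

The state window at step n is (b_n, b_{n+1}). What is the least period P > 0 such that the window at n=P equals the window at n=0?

12

n=0: window = (3, 12)
n=1: window = (12, 12)
n=2: window = (12, 7)
n=3: window = (7, 6)
n=4: window = (6, 8)
n=5: window = (8, 0)
n=6: window = (0, 10)
n=7: window = (10, 2)
n=8: window = (2, 9)
n=9: window = (9, 3)
n=10: window = (3, 6)
n=11: window = (6, 3)
n=12: window = (3, 12)
window at n=12 equals window at n=0 → period = 12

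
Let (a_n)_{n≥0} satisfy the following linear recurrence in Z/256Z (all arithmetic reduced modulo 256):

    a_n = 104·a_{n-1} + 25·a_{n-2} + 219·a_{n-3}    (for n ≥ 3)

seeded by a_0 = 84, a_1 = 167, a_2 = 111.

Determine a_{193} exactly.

70

a_3 = 104·111 + 25·167 + 219·84 = 67
a_4 = 104·67 + 25·111 + 219·167 = 236
a_5 = 104·236 + 25·67 + 219·111 = 96
a_6 = 104·96 + 25·236 + 219·67 = 93
a_7 = 104·93 + 25·96 + 219·236 = 12
a_8 = 104·12 + 25·93 + 219·96 = 21
Continuing the recurrence:
  a_9 = 67;  a_10 = 137;  a_11 = 42;  a_12 = 194;  a_13 = 29;  a_14 = 168
  a_15 = 11;  a_16 = 175;  a_17 = 227;  a_18 = 184;  a_19 = 160;  a_20 = 41
  a_21 = 176;  a_22 = 97;  a_23 = 171;  a_24 = 129;  a_25 = 22;  a_26 = 210
  a_27 = 209;  a_28 = 60;  a_29 = 111;  a_30 = 191;  a_31 = 195;  a_32 = 212
  a_33 = 144;  a_34 = 5;  a_35 = 116;  a_36 = 205;  a_37 = 227;  a_38 = 121
  a_39 = 178;  a_40 = 82;  a_41 = 53;  a_42 = 208;  a_43 = 211;  a_44 = 95
  a_45 = 35;  a_46 = 0;  a_47 = 176;  a_48 = 113;  a_49 = 24;  a_50 = 89
  a_51 = 43;  a_52 = 177;  a_53 = 62;  a_54 = 66;  a_55 = 73;  a_56 = 36
  a_57 = 55;  a_58 = 79;  a_59 = 67;  a_60 = 252;  a_61 = 128;  a_62 = 237
  a_63 = 92;  a_64 = 5;  a_65 = 195;  a_66 = 105;  a_67 = 250;  a_68 = 162
  a_69 = 13;  a_70 = 248;  a_71 = 155;  a_72 = 79;  a_73 = 99;  a_74 = 136
  a_75 = 128;  a_76 = 249;  a_77 = 0;  a_78 = 209;  a_79 = 235;  a_80 = 225
  a_81 = 38;  a_82 = 114;  a_83 = 129;  a_84 = 12;  a_85 = 255;  a_86 = 31
  a_87 = 195;  a_88 = 100;  a_89 = 48;  a_90 = 21;  a_91 = 196;  a_92 = 189
  a_93 = 227;  a_94 = 89;  a_95 = 2;  a_96 = 178;  a_97 = 165;  a_98 = 32
  a_99 = 99;  a_100 = 127;  a_101 = 163;  a_102 = 80;  a_103 = 16;  a_104 = 193
  a_105 = 104;  a_106 = 201;  a_107 = 235;  a_108 = 17;  a_109 = 206;  a_110 = 98
  a_111 = 121;  a_112 = 244;  a_113 = 199;  a_114 = 47;  a_115 = 67;  a_116 = 12
  a_117 = 160;  a_118 = 125;  a_119 = 172;  a_120 = 245;  a_121 = 67;  a_122 = 73
  a_123 = 202;  a_124 = 130;  a_125 = 253;  a_126 = 72;  a_127 = 43;  a_128 = 239
  a_129 = 227;  a_130 = 88;  a_131 = 96;  a_132 = 201;  a_133 = 80;  a_134 = 65
  a_135 = 43;  a_136 = 65;  a_137 = 54;  a_138 = 18;  a_139 = 49;  a_140 = 220
  a_141 = 143;  a_142 = 127;  a_143 = 195;  a_144 = 244;  a_145 = 208;  a_146 = 37
  a_147 = 20;  a_148 = 173;  a_149 = 227;  a_150 = 57;  a_151 = 82;  a_152 = 18
  a_153 = 21;  a_154 = 112;  a_155 = 243;  a_156 = 159;  a_157 = 35;  a_158 = 160
  a_159 = 112;  a_160 = 17;  a_161 = 184;  a_162 = 57;  a_163 = 171;  a_164 = 113
  a_165 = 94;  a_166 = 130;  a_167 = 169;  a_168 = 196;  a_169 = 87;  a_170 = 15
  a_171 = 67;  a_172 = 28;  a_173 = 192;  a_174 = 13;  a_175 = 252;  a_176 = 229
  a_177 = 195;  a_178 = 41;  a_179 = 154;  a_180 = 98;  a_181 = 237;  a_182 = 152
  a_183 = 187;  a_184 = 143;  a_185 = 99;  a_186 = 40;  a_187 = 64;  a_188 = 153
  a_189 = 160;  a_190 = 177;  a_191 = 107
a_192 = 104·107 + 25·177 + 219·160 = 161
a_193 = 104·161 + 25·107 + 219·177 = 70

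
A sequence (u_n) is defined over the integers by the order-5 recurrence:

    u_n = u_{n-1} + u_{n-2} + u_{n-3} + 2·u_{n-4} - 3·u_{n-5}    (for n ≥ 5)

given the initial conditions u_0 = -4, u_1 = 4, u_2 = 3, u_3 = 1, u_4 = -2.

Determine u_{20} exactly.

123394

u_5 = 1·-2 + 1·1 + 1·3 + 2·4 + -3·-4 = 22
u_6 = 1·22 + 1·-2 + 1·1 + 2·3 + -3·4 = 15
u_7 = 1·15 + 1·22 + 1·-2 + 2·1 + -3·3 = 28
u_8 = 1·28 + 1·15 + 1·22 + 2·-2 + -3·1 = 58
u_9 = 1·58 + 1·28 + 1·15 + 2·22 + -3·-2 = 151
u_10 = 1·151 + 1·58 + 1·28 + 2·15 + -3·22 = 201
u_11 = 1·201 + 1·151 + 1·58 + 2·28 + -3·15 = 421
u_12 = 1·421 + 1·201 + 1·151 + 2·58 + -3·28 = 805
u_13 = 1·805 + 1·421 + 1·201 + 2·151 + -3·58 = 1555
u_14 = 1·1555 + 1·805 + 1·421 + 2·201 + -3·151 = 2730
u_15 = 1·2730 + 1·1555 + 1·805 + 2·421 + -3·201 = 5329
u_16 = 1·5329 + 1·2730 + 1·1555 + 2·805 + -3·421 = 9961
u_17 = 1·9961 + 1·5329 + 1·2730 + 2·1555 + -3·805 = 18715
u_18 = 1·18715 + 1·9961 + 1·5329 + 2·2730 + -3·1555 = 34800
u_19 = 1·34800 + 1·18715 + 1·9961 + 2·5329 + -3·2730 = 65944
u_20 = 1·65944 + 1·34800 + 1·18715 + 2·9961 + -3·5329 = 123394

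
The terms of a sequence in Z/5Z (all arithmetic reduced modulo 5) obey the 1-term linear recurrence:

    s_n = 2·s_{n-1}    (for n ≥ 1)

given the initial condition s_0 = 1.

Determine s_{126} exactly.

4

s_1 = 2·1 = 2
s_2 = 2·2 = 4
s_3 = 2·4 = 3
s_4 = 2·3 = 1
(s_4) = (1) = (s_0), so the sequence has period 4.
126 ≡ 2 (mod 4), hence s_126 = s_2 = 4.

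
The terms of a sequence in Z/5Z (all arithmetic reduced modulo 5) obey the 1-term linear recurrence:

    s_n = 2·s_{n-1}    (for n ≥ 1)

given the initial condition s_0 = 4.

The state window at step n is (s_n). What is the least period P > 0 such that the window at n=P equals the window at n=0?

4

n=0: window = (4)
n=1: window = (3)
n=2: window = (1)
n=3: window = (2)
n=4: window = (4)
window at n=4 equals window at n=0 → period = 4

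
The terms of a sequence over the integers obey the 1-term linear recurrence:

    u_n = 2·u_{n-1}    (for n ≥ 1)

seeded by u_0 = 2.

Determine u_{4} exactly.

u_1 = 2·2 = 4
u_2 = 2·4 = 8
u_3 = 2·8 = 16
u_4 = 2·16 = 32

32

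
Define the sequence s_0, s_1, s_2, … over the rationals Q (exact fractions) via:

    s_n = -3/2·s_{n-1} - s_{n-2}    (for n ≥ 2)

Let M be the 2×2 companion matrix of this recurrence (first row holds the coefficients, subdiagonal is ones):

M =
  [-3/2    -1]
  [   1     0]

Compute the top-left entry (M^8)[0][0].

(M^8)[0][0] is the top entry after applying M 8 times to the unit state (1, 0). Equivalently it is h_{9} for the auxiliary sequence (h_n) obeying the same recurrence with h_1 = 1 and h_i = 0 for 0 ≤ i < 1:
h_2 = -3/2·1 + -1·0 = -3/2
h_3 = -3/2·-3/2 + -1·1 = 5/4
h_4 = -3/2·5/4 + -1·-3/2 = -3/8
h_5 = -3/2·-3/8 + -1·5/4 = -11/16
h_6 = -3/2·-11/16 + -1·-3/8 = 45/32
h_7 = -3/2·45/32 + -1·-11/16 = -91/64
h_8 = -3/2·-91/64 + -1·45/32 = 93/128
h_9 = -3/2·93/128 + -1·-91/64 = 85/256

85/256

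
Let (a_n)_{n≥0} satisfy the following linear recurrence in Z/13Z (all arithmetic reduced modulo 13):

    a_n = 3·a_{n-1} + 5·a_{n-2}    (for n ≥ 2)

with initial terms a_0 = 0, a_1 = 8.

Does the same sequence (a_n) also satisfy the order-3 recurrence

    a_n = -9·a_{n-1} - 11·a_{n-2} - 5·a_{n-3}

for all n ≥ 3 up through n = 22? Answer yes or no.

yes

Terms a_0..a_22: 0, 8, 11, 8, 1, 4, 4, 6, 12, 1, 11, 12, 0, 8, 11, 8, 1, 4, 4, 6, 12, 1, 11
n=3: candidate gives 8, actual a_3 = 8 ✓
n=4: candidate gives 1, actual a_4 = 1 ✓
n=5: candidate gives 4, actual a_5 = 4 ✓
n=6: candidate gives 4, actual a_6 = 4 ✓
n=7: candidate gives 6, actual a_7 = 6 ✓
n=8: candidate gives 12, actual a_8 = 12 ✓
n=9: candidate gives 1, actual a_9 = 1 ✓
n=10: candidate gives 11, actual a_10 = 11 ✓
n=11: candidate gives 12, actual a_11 = 12 ✓
n=12: candidate gives 0, actual a_12 = 0 ✓
n=13: candidate gives 8, actual a_13 = 8 ✓
n=14: candidate gives 11, actual a_14 = 11 ✓
n=15: candidate gives 8, actual a_15 = 8 ✓
n=16: candidate gives 1, actual a_16 = 1 ✓
n=17: candidate gives 4, actual a_17 = 4 ✓
n=18: candidate gives 4, actual a_18 = 4 ✓
n=19: candidate gives 6, actual a_19 = 6 ✓
n=20: candidate gives 12, actual a_20 = 12 ✓
n=21: candidate gives 1, actual a_21 = 1 ✓
n=22: candidate gives 11, actual a_22 = 11 ✓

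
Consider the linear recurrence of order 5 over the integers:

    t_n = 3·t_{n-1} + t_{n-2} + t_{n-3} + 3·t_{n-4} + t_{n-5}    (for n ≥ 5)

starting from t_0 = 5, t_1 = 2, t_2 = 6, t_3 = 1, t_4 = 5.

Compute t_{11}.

59351

t_5 = 3·5 + 1·1 + 1·6 + 3·2 + 1·5 = 33
t_6 = 3·33 + 1·5 + 1·1 + 3·6 + 1·2 = 125
t_7 = 3·125 + 1·33 + 1·5 + 3·1 + 1·6 = 422
t_8 = 3·422 + 1·125 + 1·33 + 3·5 + 1·1 = 1440
t_9 = 3·1440 + 1·422 + 1·125 + 3·33 + 1·5 = 4971
t_10 = 3·4971 + 1·1440 + 1·422 + 3·125 + 1·33 = 17183
t_11 = 3·17183 + 1·4971 + 1·1440 + 3·422 + 1·125 = 59351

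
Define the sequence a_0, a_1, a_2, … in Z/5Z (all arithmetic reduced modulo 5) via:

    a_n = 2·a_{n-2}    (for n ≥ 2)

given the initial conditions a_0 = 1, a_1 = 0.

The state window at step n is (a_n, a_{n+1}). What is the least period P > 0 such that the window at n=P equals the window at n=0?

n=0: window = (1, 0)
n=1: window = (0, 2)
n=2: window = (2, 0)
n=3: window = (0, 4)
n=4: window = (4, 0)
n=5: window = (0, 3)
n=6: window = (3, 0)
n=7: window = (0, 1)
n=8: window = (1, 0)
window at n=8 equals window at n=0 → period = 8

8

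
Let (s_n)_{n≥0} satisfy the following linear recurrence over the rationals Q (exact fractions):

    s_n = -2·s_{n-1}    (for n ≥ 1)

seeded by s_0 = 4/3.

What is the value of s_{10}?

s_1 = -2·4/3 = -8/3
s_2 = -2·-8/3 = 16/3
s_3 = -2·16/3 = -32/3
s_4 = -2·-32/3 = 64/3
s_5 = -2·64/3 = -128/3
s_6 = -2·-128/3 = 256/3
s_7 = -2·256/3 = -512/3
s_8 = -2·-512/3 = 1024/3
s_9 = -2·1024/3 = -2048/3
s_10 = -2·-2048/3 = 4096/3

4096/3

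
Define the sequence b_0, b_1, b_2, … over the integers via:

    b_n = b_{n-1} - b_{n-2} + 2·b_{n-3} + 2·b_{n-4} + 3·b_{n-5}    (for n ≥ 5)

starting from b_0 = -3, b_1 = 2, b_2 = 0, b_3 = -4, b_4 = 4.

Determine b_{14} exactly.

87

b_5 = 1·4 + -1·-4 + 2·0 + 2·2 + 3·-3 = 3
b_6 = 1·3 + -1·4 + 2·-4 + 2·0 + 3·2 = -3
b_7 = 1·-3 + -1·3 + 2·4 + 2·-4 + 3·0 = -6
b_8 = 1·-6 + -1·-3 + 2·3 + 2·4 + 3·-4 = -1
b_9 = 1·-1 + -1·-6 + 2·-3 + 2·3 + 3·4 = 17
b_10 = 1·17 + -1·-1 + 2·-6 + 2·-3 + 3·3 = 9
b_11 = 1·9 + -1·17 + 2·-1 + 2·-6 + 3·-3 = -31
b_12 = 1·-31 + -1·9 + 2·17 + 2·-1 + 3·-6 = -26
b_13 = 1·-26 + -1·-31 + 2·9 + 2·17 + 3·-1 = 54
b_14 = 1·54 + -1·-26 + 2·-31 + 2·9 + 3·17 = 87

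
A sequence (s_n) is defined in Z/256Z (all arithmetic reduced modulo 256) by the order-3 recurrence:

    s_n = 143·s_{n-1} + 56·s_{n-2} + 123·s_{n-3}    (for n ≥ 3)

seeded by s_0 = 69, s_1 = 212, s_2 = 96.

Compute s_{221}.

s_3 = 143·96 + 56·212 + 123·69 = 39
s_4 = 143·39 + 56·96 + 123·212 = 165
s_5 = 143·165 + 56·39 + 123·96 = 211
s_6 = 143·211 + 56·165 + 123·39 = 178
s_7 = 143·178 + 56·211 + 123·165 = 221
s_8 = 143·221 + 56·178 + 123·211 = 196
Continuing the recurrence:
  s_9 = 90;  s_10 = 85;  s_11 = 87;  s_12 = 111;  s_13 = 224;  s_14 = 53
  s_15 = 240;  s_16 = 72;  s_17 = 47;  s_18 = 81;  s_19 = 31;  s_20 = 158
  s_21 = 245;  s_22 = 80;  s_23 = 50;  s_24 = 37;  s_25 = 11;  s_26 = 67
  s_27 = 156;  s_28 = 21;  s_29 = 12;  s_30 = 64;  s_31 = 119;  s_32 = 61
  s_33 = 219;  s_34 = 218;  s_35 = 253;  s_36 = 60;  s_37 = 154;  s_38 = 181
  s_39 = 159;  s_40 = 103;  s_41 = 72;  s_42 = 37;  s_43 = 232;  s_44 = 72
  s_45 = 191;  s_46 = 233;  s_47 = 135;  s_48 = 38;  s_49 = 181;  s_50 = 72
  s_51 = 18;  s_52 = 197;  s_53 = 147;  s_54 = 219;  s_55 = 36;  s_56 = 165
  s_57 = 68;  s_58 = 96;  s_59 = 199;  s_60 = 213;  s_61 = 163;  s_62 = 66
  s_63 = 221;  s_64 = 52;  s_65 = 26;  s_66 = 21;  s_67 = 103;  s_68 = 159
  s_69 = 112;  s_70 = 213;  s_71 = 224;  s_72 = 136;  s_73 = 79;  s_74 = 129
  s_75 = 175;  s_76 = 238;  s_77 = 53;  s_78 = 192;  s_79 = 50;  s_80 = 101
  s_81 = 155;  s_82 = 179;  s_83 = 108;  s_84 = 245;  s_85 = 124;  s_86 = 192
  s_87 = 23;  s_88 = 109;  s_89 = 43;  s_90 = 234;  s_91 = 125;  s_92 = 172
  s_93 = 218;  s_94 = 117;  s_95 = 175;  s_96 = 23;  s_97 = 88;  s_98 = 69
  s_99 = 216;  s_100 = 8;  s_101 = 223;  s_102 = 25;  s_103 = 151;  s_104 = 246
  s_105 = 117;  s_106 = 184;  s_107 = 146;  s_108 = 5;  s_109 = 35;  s_110 = 203
  s_111 = 116;  s_112 = 5;  s_113 = 180;  s_114 = 96;  s_115 = 103;  s_116 = 5
  s_117 = 115;  s_118 = 210;  s_119 = 221;  s_120 = 164;  s_121 = 218;  s_122 = 213
  s_123 = 119;  s_124 = 207;  s_125 = 0;  s_126 = 117;  s_127 = 208;  s_128 = 200
  s_129 = 111;  s_130 = 177;  s_131 = 63;  s_132 = 62;  s_133 = 117;  s_134 = 48
  s_135 = 50;  s_136 = 165;  s_137 = 43;  s_138 = 35;  s_139 = 60;  s_140 = 213
  s_141 = 236;  s_142 = 64;  s_143 = 183;  s_144 = 157;  s_145 = 123;  s_146 = 250
  s_147 = 253;  s_148 = 28;  s_149 = 26;  s_150 = 53;  s_151 = 191;  s_152 = 199
  s_153 = 104;  s_154 = 101;  s_155 = 200;  s_156 = 200;  s_157 = 255;  s_158 = 73
  s_159 = 167;  s_160 = 198;  s_161 = 53;  s_162 = 40;  s_163 = 18;  s_164 = 69
  s_165 = 179;  s_166 = 187;  s_167 = 196;  s_168 = 101;  s_169 = 36;  s_170 = 96
  s_171 = 7;  s_172 = 53;  s_173 = 67;  s_174 = 98;  s_175 = 221;  s_176 = 20
  s_177 = 154;  s_178 = 149;  s_179 = 135;  s_180 = 255;  s_181 = 144;  s_182 = 21
  s_183 = 192;  s_184 = 8;  s_185 = 143;  s_186 = 225;  s_187 = 207;  s_188 = 142
  s_189 = 181;  s_190 = 160;  s_191 = 50;  s_192 = 229;  s_193 = 187;  s_194 = 147
  s_195 = 12;  s_196 = 181;  s_197 = 92;  s_198 = 192;  s_199 = 87;  s_200 = 205
  s_201 = 203;  s_202 = 10;  s_203 = 125;  s_204 = 140;  s_205 = 90;  s_206 = 245
  s_207 = 207;  s_208 = 119;  s_209 = 120;  s_210 = 133;  s_211 = 184;  s_212 = 136
  s_213 = 31;  s_214 = 121;  s_215 = 183;  s_216 = 150;  s_217 = 245;  s_218 = 152
  s_219 = 146
s_220 = 143·146 + 56·152 + 123·245 = 133
s_221 = 143·133 + 56·146 + 123·152 = 67

67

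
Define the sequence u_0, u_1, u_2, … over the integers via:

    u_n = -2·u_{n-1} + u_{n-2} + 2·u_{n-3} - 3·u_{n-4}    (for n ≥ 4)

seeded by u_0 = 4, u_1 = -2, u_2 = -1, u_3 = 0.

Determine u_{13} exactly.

-1190

u_4 = -2·0 + 1·-1 + 2·-2 + -3·4 = -17
u_5 = -2·-17 + 1·0 + 2·-1 + -3·-2 = 38
u_6 = -2·38 + 1·-17 + 2·0 + -3·-1 = -90
u_7 = -2·-90 + 1·38 + 2·-17 + -3·0 = 184
u_8 = -2·184 + 1·-90 + 2·38 + -3·-17 = -331
u_9 = -2·-331 + 1·184 + 2·-90 + -3·38 = 552
u_10 = -2·552 + 1·-331 + 2·184 + -3·-90 = -797
u_11 = -2·-797 + 1·552 + 2·-331 + -3·184 = 932
u_12 = -2·932 + 1·-797 + 2·552 + -3·-331 = -564
u_13 = -2·-564 + 1·932 + 2·-797 + -3·552 = -1190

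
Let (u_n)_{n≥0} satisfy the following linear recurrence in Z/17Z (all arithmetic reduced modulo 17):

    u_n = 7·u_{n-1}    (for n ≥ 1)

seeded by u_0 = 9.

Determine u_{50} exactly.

u_1 = 7·9 = 12
u_2 = 7·12 = 16
u_3 = 7·16 = 10
u_4 = 7·10 = 2
u_5 = 7·2 = 14
u_6 = 7·14 = 13
u_7 = 7·13 = 6
u_8 = 7·6 = 8
u_9 = 7·8 = 5
u_10 = 7·5 = 1
u_11 = 7·1 = 7
u_12 = 7·7 = 15
u_13 = 7·15 = 3
u_14 = 7·3 = 4
u_15 = 7·4 = 11
u_16 = 7·11 = 9
(u_16) = (9) = (u_0), so the sequence has period 16.
50 ≡ 2 (mod 16), hence u_50 = u_2 = 16.

16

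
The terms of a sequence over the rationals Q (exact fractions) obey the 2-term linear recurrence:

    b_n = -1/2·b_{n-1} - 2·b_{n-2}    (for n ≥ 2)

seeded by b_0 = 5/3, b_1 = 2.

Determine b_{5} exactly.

b_2 = -1/2·2 + -2·5/3 = -13/3
b_3 = -1/2·-13/3 + -2·2 = -11/6
b_4 = -1/2·-11/6 + -2·-13/3 = 115/12
b_5 = -1/2·115/12 + -2·-11/6 = -9/8

-9/8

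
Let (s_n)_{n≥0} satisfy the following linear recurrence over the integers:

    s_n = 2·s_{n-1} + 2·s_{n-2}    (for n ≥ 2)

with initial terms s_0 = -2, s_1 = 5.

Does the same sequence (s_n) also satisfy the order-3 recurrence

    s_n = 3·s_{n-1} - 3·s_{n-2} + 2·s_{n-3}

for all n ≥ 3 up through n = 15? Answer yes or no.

no

Terms s_0..s_15: -2, 5, 6, 22, 56, 156, 424, 1160, 3168, 8656, 23648, 64608, 176512, 482240, 1317504, 3599488
n=3: candidate gives -1, actual s_3 = 22 ✗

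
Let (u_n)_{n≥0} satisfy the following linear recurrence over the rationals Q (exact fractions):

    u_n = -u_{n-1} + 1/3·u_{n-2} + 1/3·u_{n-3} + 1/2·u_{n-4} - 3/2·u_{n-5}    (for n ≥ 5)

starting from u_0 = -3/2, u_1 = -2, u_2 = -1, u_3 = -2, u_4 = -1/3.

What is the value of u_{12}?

16633/1944

u_5 = -1·-1/3 + 1/3·-2 + 1/3·-1 + 1/2·-2 + -3/2·-3/2 = 7/12
u_6 = -1·7/12 + 1/3·-1/3 + 1/3·-2 + 1/2·-1 + -3/2·-2 = 41/36
u_7 = -1·41/36 + 1/3·7/12 + 1/3·-1/3 + 1/2·-2 + -3/2·-1 = -5/9
u_8 = -1·-5/9 + 1/3·41/36 + 1/3·7/12 + 1/2·-1/3 + -3/2·-2 = 107/27
u_9 = -1·107/27 + 1/3·-5/9 + 1/3·41/36 + 1/2·7/12 + -3/2·-1/3 = -643/216
u_10 = -1·-643/216 + 1/3·107/27 + 1/3·-5/9 + 1/2·41/36 + -3/2·7/12 = 2467/648
u_11 = -1·2467/648 + 1/3·-643/216 + 1/3·107/27 + 1/2·-5/9 + -3/2·41/36 = -3541/648
u_12 = -1·-3541/648 + 1/3·2467/648 + 1/3·-643/216 + 1/2·107/27 + -3/2·-5/9 = 16633/1944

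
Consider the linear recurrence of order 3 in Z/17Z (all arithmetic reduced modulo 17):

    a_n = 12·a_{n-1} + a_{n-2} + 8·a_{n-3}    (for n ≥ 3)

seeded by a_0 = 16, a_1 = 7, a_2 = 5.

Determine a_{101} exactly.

a_3 = 12·5 + 1·7 + 8·16 = 8
a_4 = 12·8 + 1·5 + 8·7 = 4
a_5 = 12·4 + 1·8 + 8·5 = 11
a_6 = 12·11 + 1·4 + 8·8 = 13
a_7 = 12·13 + 1·11 + 8·4 = 12
a_8 = 12·12 + 1·13 + 8·11 = 7
a_9 = 12·7 + 1·12 + 8·13 = 13
a_10 = 12·13 + 1·7 + 8·12 = 4
a_11 = 12·4 + 1·13 + 8·7 = 15
a_12 = 12·15 + 1·4 + 8·13 = 16
a_13 = 12·16 + 1·15 + 8·4 = 1
a_14 = 12·1 + 1·16 + 8·15 = 12
a_15 = 12·12 + 1·1 + 8·16 = 1
a_16 = 12·1 + 1·12 + 8·1 = 15
a_17 = 12·15 + 1·1 + 8·12 = 5
a_18 = 12·5 + 1·15 + 8·1 = 15
a_19 = 12·15 + 1·5 + 8·15 = 16
a_20 = 12·16 + 1·15 + 8·5 = 9
a_21 = 12·9 + 1·16 + 8·15 = 6
a_22 = 12·6 + 1·9 + 8·16 = 5
a_23 = 12·5 + 1·6 + 8·9 = 2
a_24 = 12·2 + 1·5 + 8·6 = 9
a_25 = 12·9 + 1·2 + 8·5 = 14
a_26 = 12·14 + 1·9 + 8·2 = 6
a_27 = 12·6 + 1·14 + 8·9 = 5
a_28 = 12·5 + 1·6 + 8·14 = 8
a_29 = 12·8 + 1·5 + 8·6 = 13
a_30 = 12·13 + 1·8 + 8·5 = 0
a_31 = 12·0 + 1·13 + 8·8 = 9
a_32 = 12·9 + 1·0 + 8·13 = 8
a_33 = 12·8 + 1·9 + 8·0 = 3
a_34 = 12·3 + 1·8 + 8·9 = 14
a_35 = 12·14 + 1·3 + 8·8 = 14
a_36 = 12·14 + 1·14 + 8·3 = 2
a_37 = 12·2 + 1·14 + 8·14 = 14
a_38 = 12·14 + 1·2 + 8·14 = 10
a_39 = 12·10 + 1·14 + 8·2 = 14
a_40 = 12·14 + 1·10 + 8·14 = 1
a_41 = 12·1 + 1·14 + 8·10 = 4
a_42 = 12·4 + 1·1 + 8·14 = 8
a_43 = 12·8 + 1·4 + 8·1 = 6
a_44 = 12·6 + 1·8 + 8·4 = 10
a_45 = 12·10 + 1·6 + 8·8 = 3
a_46 = 12·3 + 1·10 + 8·6 = 9
a_47 = 12·9 + 1·3 + 8·10 = 4
a_48 = 12·4 + 1·9 + 8·3 = 13
a_49 = 12·13 + 1·4 + 8·9 = 11
a_50 = 12·11 + 1·13 + 8·4 = 7
a_51 = 12·7 + 1·11 + 8·13 = 12
a_52 = 12·12 + 1·7 + 8·11 = 1
a_53 = 12·1 + 1·12 + 8·7 = 12
a_54 = 12·12 + 1·1 + 8·12 = 3
a_55 = 12·3 + 1·12 + 8·1 = 5
a_56 = 12·5 + 1·3 + 8·12 = 6
a_57 = 12·6 + 1·5 + 8·3 = 16
a_58 = 12·16 + 1·6 + 8·5 = 0
a_59 = 12·0 + 1·16 + 8·6 = 13
a_60 = 12·13 + 1·0 + 8·16 = 12
a_61 = 12·12 + 1·13 + 8·0 = 4
a_62 = 12·4 + 1·12 + 8·13 = 11
a_63 = 12·11 + 1·4 + 8·12 = 11
a_64 = 12·11 + 1·11 + 8·4 = 5
a_65 = 12·5 + 1·11 + 8·11 = 6
a_66 = 12·6 + 1·5 + 8·11 = 12
a_67 = 12·12 + 1·6 + 8·5 = 3
a_68 = 12·3 + 1·12 + 8·6 = 11
a_69 = 12·11 + 1·3 + 8·12 = 10
a_70 = 12·10 + 1·11 + 8·3 = 2
a_71 = 12·2 + 1·10 + 8·11 = 3
a_72 = 12·3 + 1·2 + 8·10 = 16
a_73 = 12·16 + 1·3 + 8·2 = 7
a_74 = 12·7 + 1·16 + 8·3 = 5
a_75 = 12·5 + 1·7 + 8·16 = 8
a_76 = 12·8 + 1·5 + 8·7 = 4
a_77 = 12·4 + 1·8 + 8·5 = 11
a_78 = 12·11 + 1·4 + 8·8 = 13
a_79 = 12·13 + 1·11 + 8·4 = 12
a_80 = 12·12 + 1·13 + 8·11 = 7
a_81 = 12·7 + 1·12 + 8·13 = 13
a_82 = 12·13 + 1·7 + 8·12 = 4
a_83 = 12·4 + 1·13 + 8·7 = 15
a_84 = 12·15 + 1·4 + 8·13 = 16
a_85 = 12·16 + 1·15 + 8·4 = 1
a_86 = 12·1 + 1·16 + 8·15 = 12
a_87 = 12·12 + 1·1 + 8·16 = 1
a_88 = 12·1 + 1·12 + 8·1 = 15
a_89 = 12·15 + 1·1 + 8·12 = 5
a_90 = 12·5 + 1·15 + 8·1 = 15
a_91 = 12·15 + 1·5 + 8·15 = 16
a_92 = 12·16 + 1·15 + 8·5 = 9
a_93 = 12·9 + 1·16 + 8·15 = 6
a_94 = 12·6 + 1·9 + 8·16 = 5
a_95 = 12·5 + 1·6 + 8·9 = 2
a_96 = 12·2 + 1·5 + 8·6 = 9
a_97 = 12·9 + 1·2 + 8·5 = 14
a_98 = 12·14 + 1·9 + 8·2 = 6
a_99 = 12·6 + 1·14 + 8·9 = 5
a_100 = 12·5 + 1·6 + 8·14 = 8
a_101 = 12·8 + 1·5 + 8·6 = 13

13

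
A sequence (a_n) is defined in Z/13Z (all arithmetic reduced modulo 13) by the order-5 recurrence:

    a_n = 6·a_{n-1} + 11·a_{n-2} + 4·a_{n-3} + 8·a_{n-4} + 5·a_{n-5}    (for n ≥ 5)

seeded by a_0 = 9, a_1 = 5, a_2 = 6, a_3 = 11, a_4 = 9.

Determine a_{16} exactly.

6

a_5 = 6·9 + 11·11 + 4·6 + 8·5 + 5·9 = 11
a_6 = 6·11 + 11·9 + 4·11 + 8·6 + 5·5 = 9
a_7 = 6·9 + 11·11 + 4·9 + 8·11 + 5·6 = 4
a_8 = 6·4 + 11·9 + 4·11 + 8·9 + 5·11 = 8
a_9 = 6·8 + 11·4 + 4·9 + 8·11 + 5·9 = 1
a_10 = 6·1 + 11·8 + 4·4 + 8·9 + 5·11 = 3
a_11 = 6·3 + 11·1 + 4·8 + 8·4 + 5·9 = 8
a_12 = 6·8 + 11·3 + 4·1 + 8·8 + 5·4 = 0
a_13 = 6·0 + 11·8 + 4·3 + 8·1 + 5·8 = 5
a_14 = 6·5 + 11·0 + 4·8 + 8·3 + 5·1 = 0
a_15 = 6·0 + 11·5 + 4·0 + 8·8 + 5·3 = 4
a_16 = 6·4 + 11·0 + 4·5 + 8·0 + 5·8 = 6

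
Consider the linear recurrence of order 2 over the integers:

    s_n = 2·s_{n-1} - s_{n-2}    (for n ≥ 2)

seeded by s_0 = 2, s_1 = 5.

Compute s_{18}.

56

s_2 = 2·5 + -1·2 = 8
s_3 = 2·8 + -1·5 = 11
s_4 = 2·11 + -1·8 = 14
s_5 = 2·14 + -1·11 = 17
s_6 = 2·17 + -1·14 = 20
s_7 = 2·20 + -1·17 = 23
s_8 = 2·23 + -1·20 = 26
s_9 = 2·26 + -1·23 = 29
s_10 = 2·29 + -1·26 = 32
s_11 = 2·32 + -1·29 = 35
s_12 = 2·35 + -1·32 = 38
s_13 = 2·38 + -1·35 = 41
s_14 = 2·41 + -1·38 = 44
s_15 = 2·44 + -1·41 = 47
s_16 = 2·47 + -1·44 = 50
s_17 = 2·50 + -1·47 = 53
s_18 = 2·53 + -1·50 = 56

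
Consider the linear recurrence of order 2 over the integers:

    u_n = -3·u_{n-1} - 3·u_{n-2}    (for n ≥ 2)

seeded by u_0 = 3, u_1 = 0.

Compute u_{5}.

81

u_2 = -3·0 + -3·3 = -9
u_3 = -3·-9 + -3·0 = 27
u_4 = -3·27 + -3·-9 = -54
u_5 = -3·-54 + -3·27 = 81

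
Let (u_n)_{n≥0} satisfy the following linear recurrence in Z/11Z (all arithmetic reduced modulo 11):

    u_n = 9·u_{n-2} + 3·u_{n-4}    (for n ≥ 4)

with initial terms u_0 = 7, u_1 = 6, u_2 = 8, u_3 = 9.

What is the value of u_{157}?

u_4 = 0·9 + 9·8 + 0·6 + 3·7 = 5
u_5 = 0·5 + 9·9 + 0·8 + 3·6 = 0
u_6 = 0·0 + 9·5 + 0·9 + 3·8 = 3
u_7 = 0·3 + 9·0 + 0·5 + 3·9 = 5
u_8 = 0·5 + 9·3 + 0·0 + 3·5 = 9
u_9 = 0·9 + 9·5 + 0·3 + 3·0 = 1
u_10 = 0·1 + 9·9 + 0·5 + 3·3 = 2
u_11 = 0·2 + 9·1 + 0·9 + 3·5 = 2
u_12 = 0·2 + 9·2 + 0·1 + 3·9 = 1
u_13 = 0·1 + 9·2 + 0·2 + 3·1 = 10
u_14 = 0·10 + 9·1 + 0·2 + 3·2 = 4
u_15 = 0·4 + 9·10 + 0·1 + 3·2 = 8
u_16 = 0·8 + 9·4 + 0·10 + 3·1 = 6
u_17 = 0·6 + 9·8 + 0·4 + 3·10 = 3
u_18 = 0·3 + 9·6 + 0·8 + 3·4 = 0
u_19 = 0·0 + 9·3 + 0·6 + 3·8 = 7
u_20 = 0·7 + 9·0 + 0·3 + 3·6 = 7
u_21 = 0·7 + 9·7 + 0·0 + 3·3 = 6
u_22 = 0·6 + 9·7 + 0·7 + 3·0 = 8
u_23 = 0·8 + 9·6 + 0·7 + 3·7 = 9
(u_20, u_21, u_22, u_23) = (7, 6, 8, 9) = (u_0, u_1, u_2, u_3), so the sequence has period 20.
157 ≡ 17 (mod 20), hence u_157 = u_17 = 3.

3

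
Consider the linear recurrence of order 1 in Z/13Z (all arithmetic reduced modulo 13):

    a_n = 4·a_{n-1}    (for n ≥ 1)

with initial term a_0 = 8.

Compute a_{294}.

a_1 = 4·8 = 6
a_2 = 4·6 = 11
a_3 = 4·11 = 5
a_4 = 4·5 = 7
a_5 = 4·7 = 2
a_6 = 4·2 = 8
(a_6) = (8) = (a_0), so the sequence has period 6.
294 ≡ 0 (mod 6), hence a_294 = a_0 = 8.

8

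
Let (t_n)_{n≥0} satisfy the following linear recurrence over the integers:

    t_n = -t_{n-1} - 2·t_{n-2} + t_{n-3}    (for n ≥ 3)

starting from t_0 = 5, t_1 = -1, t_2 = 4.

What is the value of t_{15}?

1959

t_3 = -1·4 + -2·-1 + 1·5 = 3
t_4 = -1·3 + -2·4 + 1·-1 = -12
t_5 = -1·-12 + -2·3 + 1·4 = 10
t_6 = -1·10 + -2·-12 + 1·3 = 17
t_7 = -1·17 + -2·10 + 1·-12 = -49
t_8 = -1·-49 + -2·17 + 1·10 = 25
t_9 = -1·25 + -2·-49 + 1·17 = 90
t_10 = -1·90 + -2·25 + 1·-49 = -189
t_11 = -1·-189 + -2·90 + 1·25 = 34
t_12 = -1·34 + -2·-189 + 1·90 = 434
t_13 = -1·434 + -2·34 + 1·-189 = -691
t_14 = -1·-691 + -2·434 + 1·34 = -143
t_15 = -1·-143 + -2·-691 + 1·434 = 1959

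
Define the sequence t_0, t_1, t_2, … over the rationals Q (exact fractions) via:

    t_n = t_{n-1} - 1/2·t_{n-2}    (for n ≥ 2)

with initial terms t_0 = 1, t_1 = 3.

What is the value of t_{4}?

t_2 = 1·3 + -1/2·1 = 5/2
t_3 = 1·5/2 + -1/2·3 = 1
t_4 = 1·1 + -1/2·5/2 = -1/4

-1/4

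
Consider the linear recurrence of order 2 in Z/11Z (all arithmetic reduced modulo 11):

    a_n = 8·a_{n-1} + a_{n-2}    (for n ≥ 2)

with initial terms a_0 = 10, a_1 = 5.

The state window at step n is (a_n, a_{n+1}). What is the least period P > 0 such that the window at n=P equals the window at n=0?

n=0: window = (10, 5)
n=1: window = (5, 6)
n=2: window = (6, 9)
n=3: window = (9, 1)
n=4: window = (1, 6)
n=5: window = (6, 5)
n=6: window = (5, 2)
n=7: window = (2, 10)
n=8: window = (10, 5)
window at n=8 equals window at n=0 → period = 8

8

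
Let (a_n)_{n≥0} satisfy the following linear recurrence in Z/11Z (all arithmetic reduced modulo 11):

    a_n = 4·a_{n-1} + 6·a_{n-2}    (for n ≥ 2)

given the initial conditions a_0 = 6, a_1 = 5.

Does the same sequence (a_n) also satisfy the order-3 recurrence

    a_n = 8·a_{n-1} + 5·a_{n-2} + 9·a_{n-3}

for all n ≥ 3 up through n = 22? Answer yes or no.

no

Terms a_0..a_22: 6, 5, 1, 1, 10, 2, 2, 9, 4, 4, 7, 8, 8, 3, 5, 5, 6, 10, 10, 1, 9, 9, 2
n=3: candidate gives 10, actual a_3 = 1 ✗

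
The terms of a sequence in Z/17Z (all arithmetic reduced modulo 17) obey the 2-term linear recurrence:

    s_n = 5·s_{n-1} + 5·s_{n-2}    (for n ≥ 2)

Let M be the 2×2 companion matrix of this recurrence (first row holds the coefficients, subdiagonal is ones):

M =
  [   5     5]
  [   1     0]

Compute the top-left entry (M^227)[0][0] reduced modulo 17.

7

(M^227)[0][0] is the top entry after applying M 227 times to the unit state (1, 0). Equivalently it is h_{228} for the auxiliary sequence (h_n) obeying the same recurrence with h_1 = 1 and h_i = 0 for 0 ≤ i < 1:
h_2 = 5·1 + 5·0 = 5
h_3 = 5·5 + 5·1 = 13
h_4 = 5·13 + 5·5 = 5
h_5 = 5·5 + 5·13 = 5
h_6 = 5·5 + 5·5 = 16
h_7 = 5·16 + 5·5 = 3
Continuing the recurrence:
  h_8 = 10;  h_9 = 14;  h_10 = 1;  h_11 = 7;  h_12 = 6;  h_13 = 14
  h_14 = 15;  h_15 = 9;  h_16 = 1;  h_17 = 16;  h_18 = 0;  h_19 = 12
  h_20 = 9;  h_21 = 3;  h_22 = 9;  h_23 = 9;  h_24 = 5;  h_25 = 2
  h_26 = 1;  h_27 = 15;  h_28 = 12;  h_29 = 16;  h_30 = 4;  h_31 = 15
  h_32 = 10;  h_33 = 6;  h_34 = 12;  h_35 = 5;  h_36 = 0;  h_37 = 8
  h_38 = 6;  h_39 = 2;  h_40 = 6;  h_41 = 6;  h_42 = 9;  h_43 = 7
  h_44 = 12;  h_45 = 10;  h_46 = 8;  h_47 = 5;  h_48 = 14;  h_49 = 10
  h_50 = 1;  h_51 = 4;  h_52 = 8;  h_53 = 9;  h_54 = 0;  h_55 = 11
  h_56 = 4;  h_57 = 7;  h_58 = 4;  h_59 = 4;  h_60 = 6;  h_61 = 16
  h_62 = 8;  h_63 = 1;  h_64 = 11;  h_65 = 9;  h_66 = 15;  h_67 = 1
  h_68 = 12;  h_69 = 14;  h_70 = 11;  h_71 = 6;  h_72 = 0;  h_73 = 13
  h_74 = 14;  h_75 = 16;  h_76 = 14;  h_77 = 14;  h_78 = 4;  h_79 = 5
  h_80 = 11;  h_81 = 12;  h_82 = 13;  h_83 = 6;  h_84 = 10;  h_85 = 12
  h_86 = 8;  h_87 = 15;  h_88 = 13;  h_89 = 4;  h_90 = 0;  h_91 = 3
  h_92 = 15;  h_93 = 5;  h_94 = 15;  h_95 = 15;  h_96 = 14;  h_97 = 9
  h_98 = 13;  h_99 = 8;  h_100 = 3;  h_101 = 4;  h_102 = 1;  h_103 = 8
  h_104 = 11;  h_105 = 10;  h_106 = 3;  h_107 = 14;  h_108 = 0;  h_109 = 2
  h_110 = 10;  h_111 = 9;  h_112 = 10;  h_113 = 10;  h_114 = 15;  h_115 = 6
  h_116 = 3;  h_117 = 11;  h_118 = 2;  h_119 = 14;  h_120 = 12;  h_121 = 11
  h_122 = 13;  h_123 = 1;  h_124 = 2;  h_125 = 15;  h_126 = 0;  h_127 = 7
  h_128 = 1;  h_129 = 6;  h_130 = 1;  h_131 = 1;  h_132 = 10;  h_133 = 4
  h_134 = 2;  h_135 = 13;  h_136 = 7;  h_137 = 15;  h_138 = 8;  h_139 = 13
  h_140 = 3;  h_141 = 12;  h_142 = 7;  h_143 = 10;  h_144 = 0;  h_145 = 16
  h_146 = 12;  h_147 = 4;  h_148 = 12;  h_149 = 12;  h_150 = 1;  h_151 = 14
  h_152 = 7;  h_153 = 3;  h_154 = 16;  h_155 = 10;  h_156 = 11;  h_157 = 3
  h_158 = 2;  h_159 = 8;  h_160 = 16;  h_161 = 1;  h_162 = 0;  h_163 = 5
  h_164 = 8;  h_165 = 14;  h_166 = 8;  h_167 = 8;  h_168 = 12;  h_169 = 15
  h_170 = 16;  h_171 = 2;  h_172 = 5;  h_173 = 1;  h_174 = 13;  h_175 = 2
  h_176 = 7;  h_177 = 11;  h_178 = 5;  h_179 = 12;  h_180 = 0;  h_181 = 9
  h_182 = 11;  h_183 = 15;  h_184 = 11;  h_185 = 11;  h_186 = 8;  h_187 = 10
  h_188 = 5;  h_189 = 7;  h_190 = 9;  h_191 = 12;  h_192 = 3;  h_193 = 7
  h_194 = 16;  h_195 = 13;  h_196 = 9;  h_197 = 8;  h_198 = 0;  h_199 = 6
  h_200 = 13;  h_201 = 10;  h_202 = 13;  h_203 = 13;  h_204 = 11;  h_205 = 1
  h_206 = 9;  h_207 = 16;  h_208 = 6;  h_209 = 8;  h_210 = 2;  h_211 = 16
  h_212 = 5;  h_213 = 3;  h_214 = 6;  h_215 = 11;  h_216 = 0;  h_217 = 4
  h_218 = 3;  h_219 = 1;  h_220 = 3;  h_221 = 3;  h_222 = 13;  h_223 = 12
  h_224 = 6;  h_225 = 5;  h_226 = 4
h_227 = 5·4 + 5·5 = 11
h_228 = 5·11 + 5·4 = 7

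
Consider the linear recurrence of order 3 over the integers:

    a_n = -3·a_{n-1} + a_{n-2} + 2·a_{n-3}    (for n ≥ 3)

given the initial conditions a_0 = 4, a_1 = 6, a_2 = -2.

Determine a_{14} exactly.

a_3 = -3·-2 + 1·6 + 2·4 = 20
a_4 = -3·20 + 1·-2 + 2·6 = -50
a_5 = -3·-50 + 1·20 + 2·-2 = 166
a_6 = -3·166 + 1·-50 + 2·20 = -508
a_7 = -3·-508 + 1·166 + 2·-50 = 1590
a_8 = -3·1590 + 1·-508 + 2·166 = -4946
a_9 = -3·-4946 + 1·1590 + 2·-508 = 15412
a_10 = -3·15412 + 1·-4946 + 2·1590 = -48002
a_11 = -3·-48002 + 1·15412 + 2·-4946 = 149526
a_12 = -3·149526 + 1·-48002 + 2·15412 = -465756
a_13 = -3·-465756 + 1·149526 + 2·-48002 = 1450790
a_14 = -3·1450790 + 1·-465756 + 2·149526 = -4519074

-4519074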